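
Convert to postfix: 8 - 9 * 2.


* has higher precedence, evaluate 9*2 first
Postfix: 8 9 2 * -


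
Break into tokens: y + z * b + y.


Scan left to right, longest-match per lexeme
Tokens: ID(y), OP(+), ID(z), OP(*), ID(b), OP(+), ID(y)


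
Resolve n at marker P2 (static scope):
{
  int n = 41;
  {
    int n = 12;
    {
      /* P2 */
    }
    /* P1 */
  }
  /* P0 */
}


P2's block does not declare n; resolves to the enclosing declaration at depth 1
n = 12


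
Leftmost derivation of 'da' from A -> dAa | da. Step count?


Derivation: A => da
Steps: 1


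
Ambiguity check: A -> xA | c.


right-linear, alternatives start with distinct terminals 'x' vs 'c': unique leftmost derivation
Unambiguous


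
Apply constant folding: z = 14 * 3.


14 * 3 = 42 at compile time
Optimized: z = 42


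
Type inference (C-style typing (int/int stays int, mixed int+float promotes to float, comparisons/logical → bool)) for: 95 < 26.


Operand types: int < int
Rule: comparison yields bool
Result type: bool


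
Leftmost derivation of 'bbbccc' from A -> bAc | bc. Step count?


Derivation: A => bAc => bbAcc => bbbccc
Steps: 3


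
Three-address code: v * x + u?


Break into single-operator statements:
t1 = v * x
t2 = t1 + u


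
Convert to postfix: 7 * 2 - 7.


Left to right (same or higher precedence on left)
Postfix: 7 2 * 7 -


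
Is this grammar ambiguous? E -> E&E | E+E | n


'n&n+n' has two parse trees (no precedence encoded between & and +)
Ambiguous


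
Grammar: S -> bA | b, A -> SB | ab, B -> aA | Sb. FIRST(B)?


Per alternative of B: FIRST(aA) = {a}; FIRST(Sb) = {b}
FIRST(B) = {a, b}


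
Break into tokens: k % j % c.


Scan left to right, longest-match per lexeme
Tokens: ID(k), OP(%), ID(j), OP(%), ID(c)


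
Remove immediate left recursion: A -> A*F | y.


Left-recursive alternatives: A*F; non-recursive: y
Introduce A': A -> yA', A' -> *FA' | ε


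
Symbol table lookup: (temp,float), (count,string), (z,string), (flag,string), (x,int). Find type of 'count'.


Lookup 'count' → type string


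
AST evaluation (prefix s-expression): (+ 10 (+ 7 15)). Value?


Evaluate inner: (+ 7 15) = 22
Evaluate root: (+ 10 22) = 32
Result: 32


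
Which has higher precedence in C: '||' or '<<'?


'<<' is shift (level 8); '||' is logical OR (level 1)
Higher level binds tighter
'<<' has higher precedence than '||'


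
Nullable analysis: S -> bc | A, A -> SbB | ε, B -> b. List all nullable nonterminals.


A nonterminal is nullable iff some alternative derives ε (directly, or every symbol in it is nullable)
Nullable: {A, S}


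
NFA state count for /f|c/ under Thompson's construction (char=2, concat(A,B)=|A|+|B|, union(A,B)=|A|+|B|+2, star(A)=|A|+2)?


Syntax tree has 2 char leaf(s), 1 union(s), 0 star(s)
chars contribute 2×2 = 4; each union adds +2; each star adds +2
Total: 4 + 2 + 0 = 6 states


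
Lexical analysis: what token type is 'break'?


Pattern: reserved word
Type: KEYWORD


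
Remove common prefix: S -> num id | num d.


Common prefix: 'num'
Factored: S -> num S', S' -> id | d


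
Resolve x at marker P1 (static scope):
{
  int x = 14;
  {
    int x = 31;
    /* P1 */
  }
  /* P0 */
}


x declared in the same block as P1
x = 31


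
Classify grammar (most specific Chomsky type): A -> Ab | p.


Left-linear: every RHS is a terminal or one nonterminal followed by a terminal
Classification: Type 3 (Regular)


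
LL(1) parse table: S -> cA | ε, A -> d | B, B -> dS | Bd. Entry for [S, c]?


For [S, c]: 'c' ∈ FIRST(cA)
Entry: S -> cA


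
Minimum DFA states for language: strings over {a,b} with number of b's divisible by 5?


Track (count of b) mod 5: states 0..4, accept at 0
Minimal DFA: 5 states


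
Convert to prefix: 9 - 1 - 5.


left-to-right (same/higher precedence on left): tree is (- (- 9 1) 5)
Prefix: - - 9 1 5


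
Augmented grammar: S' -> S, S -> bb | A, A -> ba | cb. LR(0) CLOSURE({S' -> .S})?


Start: S' -> .S
For each item with dot before a nonterminal B, add B -> .γ for every B-production
Closure: [S' -> .S, S -> .bb, S -> .A, A -> .ba, A -> .cb]


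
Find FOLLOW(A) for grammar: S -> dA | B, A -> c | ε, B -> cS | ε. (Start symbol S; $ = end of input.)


$ ∈ FOLLOW(S). For each A -> αBβ: add FIRST(β)\{ε} to FOLLOW(B); if β nullable, add FOLLOW(A).
FOLLOW(A) = {$}


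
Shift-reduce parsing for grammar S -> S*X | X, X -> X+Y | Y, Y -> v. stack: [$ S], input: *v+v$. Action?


shift '*' to continue S -> S*X
Action: shift


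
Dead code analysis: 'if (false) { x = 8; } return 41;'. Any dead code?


condition is constant false, so the whole block is unreachable
Dead: 'if (false) { x = 8; }'


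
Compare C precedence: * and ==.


'*' is multiplicative (level 10); '==' is equality (level 6)
Higher level binds tighter
'*' has higher precedence than '=='


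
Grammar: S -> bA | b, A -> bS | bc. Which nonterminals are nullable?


A nonterminal is nullable iff some alternative derives ε (directly, or every symbol in it is nullable)
Nullable: {}


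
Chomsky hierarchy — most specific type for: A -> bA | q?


Right-linear: every RHS is a terminal or a terminal followed by one nonterminal
Classification: Type 3 (Regular)


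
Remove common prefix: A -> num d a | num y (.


Common prefix: 'num'
Factored: A -> num A', A' -> d a | y (


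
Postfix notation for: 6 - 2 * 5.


* has higher precedence, evaluate 2*5 first
Postfix: 6 2 5 * -


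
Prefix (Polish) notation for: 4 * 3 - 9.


left-to-right (same/higher precedence on left): tree is (- (* 4 3) 9)
Prefix: - * 4 3 9


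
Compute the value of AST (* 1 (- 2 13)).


Evaluate inner: (- 2 13) = -11
Evaluate root: (* 1 -11) = -11
Result: -11


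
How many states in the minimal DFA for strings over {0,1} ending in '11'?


Track the longest suffix of input matching a prefix of '11': 3 classes (prefixes of length 0..2)
Minimal DFA: 3 states


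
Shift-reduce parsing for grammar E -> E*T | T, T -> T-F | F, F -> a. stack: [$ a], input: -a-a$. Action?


'a' on top is the handle for F -> a
Action: reduce (F -> a)


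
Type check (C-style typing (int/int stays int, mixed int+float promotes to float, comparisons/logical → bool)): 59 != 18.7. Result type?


Operand types: int != float
Rule: comparison yields bool
Result type: bool


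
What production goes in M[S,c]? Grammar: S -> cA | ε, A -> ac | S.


For [S, c]: 'c' ∈ FIRST(cA)
Entry: S -> cA


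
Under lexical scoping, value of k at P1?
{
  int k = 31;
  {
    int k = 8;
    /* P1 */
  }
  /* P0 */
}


k declared in the same block as P1
k = 8


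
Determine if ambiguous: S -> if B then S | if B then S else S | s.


dangling else: 'if B then if B then s else s' parses two ways
Ambiguous


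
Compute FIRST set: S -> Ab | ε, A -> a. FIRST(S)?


Per alternative of S: FIRST(Ab) = {a}; FIRST(ε) = {ε}
FIRST(S) = {a, ε}


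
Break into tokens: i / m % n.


Scan left to right, longest-match per lexeme
Tokens: ID(i), OP(/), ID(m), OP(%), ID(n)


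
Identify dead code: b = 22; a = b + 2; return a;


b is read by a's definition; a is returned
No dead code


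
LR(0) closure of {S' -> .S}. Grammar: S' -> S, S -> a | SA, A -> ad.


Start: S' -> .S
For each item with dot before a nonterminal B, add B -> .γ for every B-production
Closure: [S' -> .S, S -> .a, S -> .SA]


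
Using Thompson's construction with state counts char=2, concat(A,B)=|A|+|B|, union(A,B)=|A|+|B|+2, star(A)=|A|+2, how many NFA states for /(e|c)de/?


Syntax tree has 4 char leaf(s), 1 union(s), 0 star(s)
chars contribute 4×2 = 8; each union adds +2; each star adds +2
Total: 8 + 2 + 0 = 10 states


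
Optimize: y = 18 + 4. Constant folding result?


18 + 4 = 22 at compile time
Optimized: y = 22


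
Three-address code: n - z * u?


Break into single-operator statements:
t1 = z * u
t2 = n - t1


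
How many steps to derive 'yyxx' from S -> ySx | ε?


Derivation: S => ySx => yySxx => yyxx
Steps: 3


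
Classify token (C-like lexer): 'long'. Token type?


Pattern: reserved word
Type: KEYWORD


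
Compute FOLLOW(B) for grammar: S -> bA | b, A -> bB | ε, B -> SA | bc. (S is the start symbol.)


$ ∈ FOLLOW(S). For each A -> αBβ: add FIRST(β)\{ε} to FOLLOW(B); if β nullable, add FOLLOW(A).
FOLLOW(B) = {$, b}


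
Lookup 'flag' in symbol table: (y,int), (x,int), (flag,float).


Lookup 'flag' → type float


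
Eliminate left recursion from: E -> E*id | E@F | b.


Left-recursive alternatives: E*id, E@F; non-recursive: b
Introduce E': E -> bE', E' -> *idE' | @FE' | ε


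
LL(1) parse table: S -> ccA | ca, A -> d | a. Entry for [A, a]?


For [A, a]: 'a' ∈ FIRST(a)
Entry: A -> a


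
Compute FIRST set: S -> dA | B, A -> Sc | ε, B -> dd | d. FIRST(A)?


Per alternative of A: FIRST(Sc) = {d}; FIRST(ε) = {ε}
FIRST(A) = {d, ε}


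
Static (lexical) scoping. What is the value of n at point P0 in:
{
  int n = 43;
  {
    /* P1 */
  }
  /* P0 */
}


n declared in the same block as P0
n = 43


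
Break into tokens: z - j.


Scan left to right, longest-match per lexeme
Tokens: ID(z), OP(-), ID(j)


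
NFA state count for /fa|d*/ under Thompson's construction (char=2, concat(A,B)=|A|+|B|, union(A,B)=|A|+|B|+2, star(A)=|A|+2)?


Syntax tree has 3 char leaf(s), 1 union(s), 1 star(s)
chars contribute 3×2 = 6; each union adds +2; each star adds +2
Total: 6 + 2 + 2 = 10 states


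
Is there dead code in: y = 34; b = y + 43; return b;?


y is read by b's definition; b is returned
No dead code


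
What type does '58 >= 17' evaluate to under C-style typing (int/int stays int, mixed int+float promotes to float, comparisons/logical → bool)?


Operand types: int >= int
Rule: comparison yields bool
Result type: bool


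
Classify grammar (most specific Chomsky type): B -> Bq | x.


Left-linear: every RHS is a terminal or one nonterminal followed by a terminal
Classification: Type 3 (Regular)


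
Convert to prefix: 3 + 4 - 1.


left-to-right (same/higher precedence on left): tree is (- (+ 3 4) 1)
Prefix: - + 3 4 1


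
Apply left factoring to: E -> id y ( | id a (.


Common prefix: 'id'
Factored: E -> id E', E' -> y ( | a (


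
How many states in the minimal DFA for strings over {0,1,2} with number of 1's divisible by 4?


Track (count of 1) mod 4: states 0..3, accept at 0
Minimal DFA: 4 states


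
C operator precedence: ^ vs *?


'*' is multiplicative (level 10); '^' is bitwise XOR (level 4)
Higher level binds tighter
'*' has higher precedence than '^'


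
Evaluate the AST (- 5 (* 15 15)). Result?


Evaluate inner: (* 15 15) = 225
Evaluate root: (- 5 225) = -220
Result: -220


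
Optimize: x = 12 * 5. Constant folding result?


12 * 5 = 60 at compile time
Optimized: x = 60


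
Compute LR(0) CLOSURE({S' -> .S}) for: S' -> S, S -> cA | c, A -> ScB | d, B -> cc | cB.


Start: S' -> .S
For each item with dot before a nonterminal B, add B -> .γ for every B-production
Closure: [S' -> .S, S -> .cA, S -> .c]


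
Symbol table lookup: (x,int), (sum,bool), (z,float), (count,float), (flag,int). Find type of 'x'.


Lookup 'x' → type int


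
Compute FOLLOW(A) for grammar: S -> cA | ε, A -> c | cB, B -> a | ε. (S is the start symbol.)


$ ∈ FOLLOW(S). For each A -> αBβ: add FIRST(β)\{ε} to FOLLOW(B); if β nullable, add FOLLOW(A).
FOLLOW(A) = {$}


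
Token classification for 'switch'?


Pattern: reserved word
Type: KEYWORD


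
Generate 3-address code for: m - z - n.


Break into single-operator statements:
t1 = m - z
t2 = t1 - n


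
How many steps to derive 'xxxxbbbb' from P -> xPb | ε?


Derivation: P => xPb => xxPbb => xxxPbbb => xxxxPbbbb => xxxxbbbb
Steps: 5


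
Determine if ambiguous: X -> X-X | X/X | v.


'v-v/v' has two parse trees (no precedence encoded between - and /)
Ambiguous


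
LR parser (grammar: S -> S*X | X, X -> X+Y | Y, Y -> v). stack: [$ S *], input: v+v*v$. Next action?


no handle ('S*' is not any RHS); shift 'v'
Action: shift


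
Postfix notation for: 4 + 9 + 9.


Left to right (same or higher precedence on left)
Postfix: 4 9 + 9 +


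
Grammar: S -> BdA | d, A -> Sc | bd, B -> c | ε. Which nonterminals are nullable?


A nonterminal is nullable iff some alternative derives ε (directly, or every symbol in it is nullable)
Nullable: {B}


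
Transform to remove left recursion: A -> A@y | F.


Left-recursive alternatives: A@y; non-recursive: F
Introduce A': A -> FA', A' -> @yA' | ε


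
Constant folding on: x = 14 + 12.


14 + 12 = 26 at compile time
Optimized: x = 26


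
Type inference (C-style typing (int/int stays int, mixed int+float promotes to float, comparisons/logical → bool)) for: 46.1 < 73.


Operand types: float < int
Rule: comparison yields bool
Result type: bool


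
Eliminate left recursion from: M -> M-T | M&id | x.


Left-recursive alternatives: M-T, M&id; non-recursive: x
Introduce M': M -> xM', M' -> -TM' | &idM' | ε


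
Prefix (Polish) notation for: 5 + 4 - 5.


left-to-right (same/higher precedence on left): tree is (- (+ 5 4) 5)
Prefix: - + 5 4 5


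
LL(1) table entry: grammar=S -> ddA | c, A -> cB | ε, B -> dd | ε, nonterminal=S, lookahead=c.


For [S, c]: 'c' ∈ FIRST(c)
Entry: S -> c


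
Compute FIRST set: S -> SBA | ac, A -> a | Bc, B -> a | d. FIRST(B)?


Per alternative of B: FIRST(a) = {a}; FIRST(d) = {d}
FIRST(B) = {a, d}


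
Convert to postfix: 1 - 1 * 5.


* has higher precedence, evaluate 1*5 first
Postfix: 1 1 5 * -


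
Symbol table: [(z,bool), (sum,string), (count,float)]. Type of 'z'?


Lookup 'z' → type bool


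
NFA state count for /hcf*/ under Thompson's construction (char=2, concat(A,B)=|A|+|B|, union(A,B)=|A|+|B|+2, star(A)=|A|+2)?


Syntax tree has 3 char leaf(s), 0 union(s), 1 star(s)
chars contribute 3×2 = 6; each union adds +2; each star adds +2
Total: 6 + 0 + 2 = 8 states


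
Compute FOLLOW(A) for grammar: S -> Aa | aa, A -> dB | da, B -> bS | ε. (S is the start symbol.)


$ ∈ FOLLOW(S). For each A -> αBβ: add FIRST(β)\{ε} to FOLLOW(B); if β nullable, add FOLLOW(A).
FOLLOW(A) = {a}


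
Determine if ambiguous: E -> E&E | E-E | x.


'x&x-x' has two parse trees (no precedence encoded between & and -)
Ambiguous


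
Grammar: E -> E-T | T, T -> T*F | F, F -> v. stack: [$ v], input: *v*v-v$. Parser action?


'v' on top is the handle for F -> v
Action: reduce (F -> v)


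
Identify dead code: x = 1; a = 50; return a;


x is assigned but never read
Dead: 'x = 1'


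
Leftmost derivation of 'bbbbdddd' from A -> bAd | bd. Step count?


Derivation: A => bAd => bbAdd => bbbAddd => bbbbdddd
Steps: 4


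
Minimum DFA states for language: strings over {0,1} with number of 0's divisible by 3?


Track (count of 0) mod 3: states 0..2, accept at 0
Minimal DFA: 3 states


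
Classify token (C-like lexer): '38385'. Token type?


Pattern: digits only
Type: INTEGER_LITERAL


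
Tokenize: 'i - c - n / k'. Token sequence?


Scan left to right, longest-match per lexeme
Tokens: ID(i), OP(-), ID(c), OP(-), ID(n), OP(/), ID(k)


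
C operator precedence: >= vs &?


'>=' is relational (level 7); '&' is bitwise AND (level 5)
Higher level binds tighter
'>=' has higher precedence than '&'


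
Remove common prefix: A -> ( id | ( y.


Common prefix: '('
Factored: A -> ( A', A' -> id | y


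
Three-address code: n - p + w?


Break into single-operator statements:
t1 = n - p
t2 = t1 + w


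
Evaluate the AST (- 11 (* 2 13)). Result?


Evaluate inner: (* 2 13) = 26
Evaluate root: (- 11 26) = -15
Result: -15


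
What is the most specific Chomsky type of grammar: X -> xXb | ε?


Single nonterminal LHS, but x^n b^n is not regular
Classification: Type 2 (Context-Free)


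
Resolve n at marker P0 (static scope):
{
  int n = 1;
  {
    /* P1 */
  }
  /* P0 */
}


n declared in the same block as P0
n = 1


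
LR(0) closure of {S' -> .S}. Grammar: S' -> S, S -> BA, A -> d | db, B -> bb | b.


Start: S' -> .S
For each item with dot before a nonterminal B, add B -> .γ for every B-production
Closure: [S' -> .S, S -> .BA, B -> .bb, B -> .b]


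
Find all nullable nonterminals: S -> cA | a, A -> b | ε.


A nonterminal is nullable iff some alternative derives ε (directly, or every symbol in it is nullable)
Nullable: {A}


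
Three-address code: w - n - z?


Break into single-operator statements:
t1 = w - n
t2 = t1 - z


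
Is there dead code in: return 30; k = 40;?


statement follows a return and is unreachable
Dead: 'k = 40'


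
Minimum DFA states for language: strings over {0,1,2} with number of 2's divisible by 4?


Track (count of 2) mod 4: states 0..3, accept at 0
Minimal DFA: 4 states


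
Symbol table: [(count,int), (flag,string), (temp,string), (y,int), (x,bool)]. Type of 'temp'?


Lookup 'temp' → type string


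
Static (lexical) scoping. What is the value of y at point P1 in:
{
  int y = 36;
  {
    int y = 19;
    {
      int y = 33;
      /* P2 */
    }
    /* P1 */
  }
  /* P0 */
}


y declared in the same block as P1
y = 19


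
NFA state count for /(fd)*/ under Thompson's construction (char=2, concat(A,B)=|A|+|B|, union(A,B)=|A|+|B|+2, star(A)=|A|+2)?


Syntax tree has 2 char leaf(s), 0 union(s), 1 star(s)
chars contribute 2×2 = 4; each union adds +2; each star adds +2
Total: 4 + 0 + 2 = 6 states


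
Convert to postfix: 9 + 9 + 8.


Left to right (same or higher precedence on left)
Postfix: 9 9 + 8 +


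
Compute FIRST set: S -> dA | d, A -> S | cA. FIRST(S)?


Per alternative of S: FIRST(dA) = {d}; FIRST(d) = {d}
FIRST(S) = {d}


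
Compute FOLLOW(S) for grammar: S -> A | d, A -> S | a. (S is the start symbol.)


$ ∈ FOLLOW(S). For each A -> αBβ: add FIRST(β)\{ε} to FOLLOW(B); if β nullable, add FOLLOW(A).
FOLLOW(S) = {$}


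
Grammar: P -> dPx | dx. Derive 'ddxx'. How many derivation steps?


Derivation: P => dPx => ddxx
Steps: 2


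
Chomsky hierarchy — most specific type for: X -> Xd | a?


Left-linear: every RHS is a terminal or one nonterminal followed by a terminal
Classification: Type 3 (Regular)


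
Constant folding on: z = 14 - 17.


14 - 17 = -3 at compile time
Optimized: z = -3


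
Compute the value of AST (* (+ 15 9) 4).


Evaluate inner: (+ 15 9) = 24
Evaluate root: (* 24 4) = 96
Result: 96


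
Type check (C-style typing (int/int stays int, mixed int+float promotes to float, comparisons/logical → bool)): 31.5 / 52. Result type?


Operand types: float / int
Rule: mixed int/float promotes to float; int/int stays int
Result type: float


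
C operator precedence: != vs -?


'-' is additive (level 9); '!=' is equality (level 6)
Higher level binds tighter
'-' has higher precedence than '!='


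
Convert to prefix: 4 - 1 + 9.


left-to-right (same/higher precedence on left): tree is (+ (- 4 1) 9)
Prefix: + - 4 1 9


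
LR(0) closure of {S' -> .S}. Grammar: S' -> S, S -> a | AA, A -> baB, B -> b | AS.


Start: S' -> .S
For each item with dot before a nonterminal B, add B -> .γ for every B-production
Closure: [S' -> .S, S -> .a, S -> .AA, A -> .baB]


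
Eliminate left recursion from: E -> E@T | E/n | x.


Left-recursive alternatives: E@T, E/n; non-recursive: x
Introduce E': E -> xE', E' -> @TE' | /nE' | ε


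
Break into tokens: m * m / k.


Scan left to right, longest-match per lexeme
Tokens: ID(m), OP(*), ID(m), OP(/), ID(k)


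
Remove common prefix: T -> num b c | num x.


Common prefix: 'num'
Factored: T -> num T', T' -> b c | x


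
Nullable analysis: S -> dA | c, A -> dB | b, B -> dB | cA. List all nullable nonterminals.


A nonterminal is nullable iff some alternative derives ε (directly, or every symbol in it is nullable)
Nullable: {}


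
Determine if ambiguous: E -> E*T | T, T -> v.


precedence layered via separate nonterminal T: deterministic
Unambiguous


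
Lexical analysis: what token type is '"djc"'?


Pattern: double-quoted sequence
Type: STRING_LITERAL


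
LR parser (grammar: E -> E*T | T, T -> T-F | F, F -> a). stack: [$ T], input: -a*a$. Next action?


shift '-' to continue T -> T-F
Action: shift


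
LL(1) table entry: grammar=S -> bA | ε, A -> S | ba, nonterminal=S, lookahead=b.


For [S, b]: 'b' ∈ FIRST(bA)
Entry: S -> bA


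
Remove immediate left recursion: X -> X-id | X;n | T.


Left-recursive alternatives: X-id, X;n; non-recursive: T
Introduce X': X -> TX', X' -> -idX' | ;nX' | ε


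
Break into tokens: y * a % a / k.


Scan left to right, longest-match per lexeme
Tokens: ID(y), OP(*), ID(a), OP(%), ID(a), OP(/), ID(k)


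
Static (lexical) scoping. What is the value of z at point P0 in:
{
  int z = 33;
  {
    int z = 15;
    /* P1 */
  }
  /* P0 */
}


z declared in the same block as P0
z = 33


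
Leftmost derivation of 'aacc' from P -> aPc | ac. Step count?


Derivation: P => aPc => aacc
Steps: 2


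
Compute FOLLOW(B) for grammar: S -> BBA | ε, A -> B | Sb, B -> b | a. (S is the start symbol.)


$ ∈ FOLLOW(S). For each A -> αBβ: add FIRST(β)\{ε} to FOLLOW(B); if β nullable, add FOLLOW(A).
FOLLOW(B) = {$, a, b}


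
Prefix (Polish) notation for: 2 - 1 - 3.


left-to-right (same/higher precedence on left): tree is (- (- 2 1) 3)
Prefix: - - 2 1 3


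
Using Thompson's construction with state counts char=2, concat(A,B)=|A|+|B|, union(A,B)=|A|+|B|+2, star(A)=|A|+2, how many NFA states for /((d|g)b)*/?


Syntax tree has 3 char leaf(s), 1 union(s), 1 star(s)
chars contribute 3×2 = 6; each union adds +2; each star adds +2
Total: 6 + 2 + 2 = 10 states


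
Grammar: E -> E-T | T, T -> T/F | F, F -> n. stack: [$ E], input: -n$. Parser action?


shift '-' to continue E -> E-T
Action: shift


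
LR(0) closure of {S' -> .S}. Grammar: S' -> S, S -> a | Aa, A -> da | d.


Start: S' -> .S
For each item with dot before a nonterminal B, add B -> .γ for every B-production
Closure: [S' -> .S, S -> .a, S -> .Aa, A -> .da, A -> .d]


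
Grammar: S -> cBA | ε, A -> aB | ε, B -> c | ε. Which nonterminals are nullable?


A nonterminal is nullable iff some alternative derives ε (directly, or every symbol in it is nullable)
Nullable: {A, B, S}


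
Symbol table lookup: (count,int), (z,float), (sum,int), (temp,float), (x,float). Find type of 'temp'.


Lookup 'temp' → type float


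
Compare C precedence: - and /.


'/' is multiplicative (level 10); '-' is additive (level 9)
Higher level binds tighter
'/' has higher precedence than '-'


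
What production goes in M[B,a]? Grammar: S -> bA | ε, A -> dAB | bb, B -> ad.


For [B, a]: 'a' ∈ FIRST(ad)
Entry: B -> ad


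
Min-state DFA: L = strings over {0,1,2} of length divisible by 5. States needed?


Track length mod 5: states 0..4, accept at 0
Minimal DFA: 5 states


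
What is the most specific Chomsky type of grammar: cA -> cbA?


LHS has context (more than one symbol) and |LHS| ≤ |RHS|
Classification: Type 1 (Context-Sensitive)


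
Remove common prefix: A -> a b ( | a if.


Common prefix: 'a'
Factored: A -> a A', A' -> b ( | if


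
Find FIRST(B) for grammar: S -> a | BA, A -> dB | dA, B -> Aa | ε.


Per alternative of B: FIRST(Aa) = {d}; FIRST(ε) = {ε}
FIRST(B) = {d, ε}


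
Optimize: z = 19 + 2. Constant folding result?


19 + 2 = 21 at compile time
Optimized: z = 21


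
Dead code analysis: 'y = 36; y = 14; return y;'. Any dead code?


first assignment to y is overwritten before any read
Dead: 'y = 36'


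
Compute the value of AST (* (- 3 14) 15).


Evaluate inner: (- 3 14) = -11
Evaluate root: (* -11 15) = -165
Result: -165


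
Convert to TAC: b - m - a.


Break into single-operator statements:
t1 = b - m
t2 = t1 - a


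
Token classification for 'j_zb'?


Pattern: letter/underscore followed by alphanumerics, not a keyword
Type: IDENTIFIER


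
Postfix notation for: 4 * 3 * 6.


Left to right (same or higher precedence on left)
Postfix: 4 3 * 6 *


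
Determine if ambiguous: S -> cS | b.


right-linear, alternatives start with distinct terminals 'c' vs 'b': unique leftmost derivation
Unambiguous


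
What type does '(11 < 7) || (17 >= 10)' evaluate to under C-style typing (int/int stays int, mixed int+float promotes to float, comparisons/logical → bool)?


Operand types: bool || bool
Rule: logical operators take bool operands and yield bool
Result type: bool


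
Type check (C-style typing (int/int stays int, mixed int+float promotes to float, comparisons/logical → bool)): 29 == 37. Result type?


Operand types: int == int
Rule: comparison yields bool
Result type: bool


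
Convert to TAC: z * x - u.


Break into single-operator statements:
t1 = z * x
t2 = t1 - u


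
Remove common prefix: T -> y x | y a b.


Common prefix: 'y'
Factored: T -> y T', T' -> x | a b


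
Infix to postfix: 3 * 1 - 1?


Left to right (same or higher precedence on left)
Postfix: 3 1 * 1 -


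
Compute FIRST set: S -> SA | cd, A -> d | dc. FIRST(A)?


Per alternative of A: FIRST(d) = {d}; FIRST(dc) = {d}
FIRST(A) = {d}


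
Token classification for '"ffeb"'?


Pattern: double-quoted sequence
Type: STRING_LITERAL


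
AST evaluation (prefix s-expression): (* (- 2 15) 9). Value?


Evaluate inner: (- 2 15) = -13
Evaluate root: (* -13 9) = -117
Result: -117


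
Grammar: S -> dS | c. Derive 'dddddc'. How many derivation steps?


Derivation: S => dS => ddS => dddS => ddddS => dddddS => dddddc
Steps: 6


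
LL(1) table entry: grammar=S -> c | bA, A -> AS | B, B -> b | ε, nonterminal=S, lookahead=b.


For [S, b]: 'b' ∈ FIRST(bA)
Entry: S -> bA


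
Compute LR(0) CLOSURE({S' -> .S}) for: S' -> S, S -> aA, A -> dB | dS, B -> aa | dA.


Start: S' -> .S
For each item with dot before a nonterminal B, add B -> .γ for every B-production
Closure: [S' -> .S, S -> .aA]


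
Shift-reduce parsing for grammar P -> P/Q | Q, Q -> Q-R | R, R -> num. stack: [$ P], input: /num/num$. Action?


shift '/' to continue P -> P/Q
Action: shift


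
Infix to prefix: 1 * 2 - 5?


left-to-right (same/higher precedence on left): tree is (- (* 1 2) 5)
Prefix: - * 1 2 5


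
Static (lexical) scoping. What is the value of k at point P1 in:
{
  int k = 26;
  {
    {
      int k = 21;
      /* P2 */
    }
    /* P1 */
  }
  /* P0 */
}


P1's block does not declare k; resolves to the enclosing declaration at depth 0
k = 26


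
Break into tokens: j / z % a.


Scan left to right, longest-match per lexeme
Tokens: ID(j), OP(/), ID(z), OP(%), ID(a)


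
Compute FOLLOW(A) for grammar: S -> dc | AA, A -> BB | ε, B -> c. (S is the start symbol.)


$ ∈ FOLLOW(S). For each A -> αBβ: add FIRST(β)\{ε} to FOLLOW(B); if β nullable, add FOLLOW(A).
FOLLOW(A) = {$, c}


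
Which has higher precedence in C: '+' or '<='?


'+' is additive (level 9); '<=' is relational (level 7)
Higher level binds tighter
'+' has higher precedence than '<='


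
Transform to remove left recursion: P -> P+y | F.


Left-recursive alternatives: P+y; non-recursive: F
Introduce P': P -> FP', P' -> +yP' | ε


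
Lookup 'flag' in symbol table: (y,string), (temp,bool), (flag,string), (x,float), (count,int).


Lookup 'flag' → type string


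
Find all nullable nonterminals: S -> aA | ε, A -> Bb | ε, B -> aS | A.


A nonterminal is nullable iff some alternative derives ε (directly, or every symbol in it is nullable)
Nullable: {A, B, S}


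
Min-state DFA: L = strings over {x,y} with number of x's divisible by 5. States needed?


Track (count of x) mod 5: states 0..4, accept at 0
Minimal DFA: 5 states


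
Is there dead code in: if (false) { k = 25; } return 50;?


condition is constant false, so the whole block is unreachable
Dead: 'if (false) { k = 25; }'


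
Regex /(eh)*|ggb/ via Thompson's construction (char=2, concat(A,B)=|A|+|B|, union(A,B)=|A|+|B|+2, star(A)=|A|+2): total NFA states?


Syntax tree has 5 char leaf(s), 1 union(s), 1 star(s)
chars contribute 5×2 = 10; each union adds +2; each star adds +2
Total: 10 + 2 + 2 = 14 states


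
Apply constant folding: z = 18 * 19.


18 * 19 = 342 at compile time
Optimized: z = 342


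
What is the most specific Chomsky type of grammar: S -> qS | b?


Right-linear: every RHS is a terminal or a terminal followed by one nonterminal
Classification: Type 3 (Regular)


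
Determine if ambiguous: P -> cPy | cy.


balanced c^n…y^n: each string has a unique parse
Unambiguous


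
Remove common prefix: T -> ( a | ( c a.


Common prefix: '('
Factored: T -> ( T', T' -> a | c a


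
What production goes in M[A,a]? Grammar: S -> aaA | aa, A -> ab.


For [A, a]: 'a' ∈ FIRST(ab)
Entry: A -> ab


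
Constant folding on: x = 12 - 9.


12 - 9 = 3 at compile time
Optimized: x = 3


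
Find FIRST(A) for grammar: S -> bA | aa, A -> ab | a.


Per alternative of A: FIRST(ab) = {a}; FIRST(a) = {a}
FIRST(A) = {a}


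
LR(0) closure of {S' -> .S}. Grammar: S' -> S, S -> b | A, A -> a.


Start: S' -> .S
For each item with dot before a nonterminal B, add B -> .γ for every B-production
Closure: [S' -> .S, S -> .b, S -> .A, A -> .a]


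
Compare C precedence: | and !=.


'!=' is equality (level 6); '|' is bitwise OR (level 3)
Higher level binds tighter
'!=' has higher precedence than '|'


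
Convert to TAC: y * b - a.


Break into single-operator statements:
t1 = y * b
t2 = t1 - a


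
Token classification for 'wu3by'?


Pattern: letter/underscore followed by alphanumerics, not a keyword
Type: IDENTIFIER


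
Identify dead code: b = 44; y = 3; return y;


b is assigned but never read
Dead: 'b = 44'


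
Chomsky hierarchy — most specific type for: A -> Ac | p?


Left-linear: every RHS is a terminal or one nonterminal followed by a terminal
Classification: Type 3 (Regular)


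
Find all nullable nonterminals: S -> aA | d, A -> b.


A nonterminal is nullable iff some alternative derives ε (directly, or every symbol in it is nullable)
Nullable: {}


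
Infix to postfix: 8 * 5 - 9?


Left to right (same or higher precedence on left)
Postfix: 8 5 * 9 -


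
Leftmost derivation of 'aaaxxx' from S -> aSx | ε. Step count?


Derivation: S => aSx => aaSxx => aaaSxxx => aaaxxx
Steps: 4


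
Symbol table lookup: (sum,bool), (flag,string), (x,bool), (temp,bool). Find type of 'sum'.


Lookup 'sum' → type bool


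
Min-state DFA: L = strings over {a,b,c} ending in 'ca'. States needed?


Track the longest suffix of input matching a prefix of 'ca': 3 classes (prefixes of length 0..2)
Minimal DFA: 3 states


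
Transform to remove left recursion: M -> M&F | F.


Left-recursive alternatives: M&F; non-recursive: F
Introduce M': M -> FM', M' -> &FM' | ε


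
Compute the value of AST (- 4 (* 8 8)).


Evaluate inner: (* 8 8) = 64
Evaluate root: (- 4 64) = -60
Result: -60


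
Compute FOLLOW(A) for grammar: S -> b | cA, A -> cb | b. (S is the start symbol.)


$ ∈ FOLLOW(S). For each A -> αBβ: add FIRST(β)\{ε} to FOLLOW(B); if β nullable, add FOLLOW(A).
FOLLOW(A) = {$}


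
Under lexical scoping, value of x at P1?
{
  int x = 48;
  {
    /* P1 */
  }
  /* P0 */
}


P1's block does not declare x; resolves to the enclosing declaration at depth 0
x = 48


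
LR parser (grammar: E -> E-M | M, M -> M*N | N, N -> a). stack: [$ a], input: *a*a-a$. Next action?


'a' on top is the handle for N -> a
Action: reduce (N -> a)


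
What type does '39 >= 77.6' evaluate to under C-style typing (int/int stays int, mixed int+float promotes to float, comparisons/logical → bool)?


Operand types: int >= float
Rule: comparison yields bool
Result type: bool


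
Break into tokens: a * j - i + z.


Scan left to right, longest-match per lexeme
Tokens: ID(a), OP(*), ID(j), OP(-), ID(i), OP(+), ID(z)


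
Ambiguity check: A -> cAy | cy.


balanced c^n…y^n: each string has a unique parse
Unambiguous


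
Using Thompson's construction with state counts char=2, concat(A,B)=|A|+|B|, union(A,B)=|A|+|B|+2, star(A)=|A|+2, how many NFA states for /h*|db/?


Syntax tree has 3 char leaf(s), 1 union(s), 1 star(s)
chars contribute 3×2 = 6; each union adds +2; each star adds +2
Total: 6 + 2 + 2 = 10 states


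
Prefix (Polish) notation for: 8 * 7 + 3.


left-to-right (same/higher precedence on left): tree is (+ (* 8 7) 3)
Prefix: + * 8 7 3


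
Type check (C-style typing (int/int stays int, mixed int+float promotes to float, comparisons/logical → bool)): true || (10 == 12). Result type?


Operand types: bool || bool
Rule: logical operators take bool operands and yield bool
Result type: bool


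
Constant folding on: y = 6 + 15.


6 + 15 = 21 at compile time
Optimized: y = 21


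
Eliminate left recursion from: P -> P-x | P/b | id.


Left-recursive alternatives: P-x, P/b; non-recursive: id
Introduce P': P -> idP', P' -> -xP' | /bP' | ε


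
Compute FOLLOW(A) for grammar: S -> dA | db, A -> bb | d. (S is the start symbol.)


$ ∈ FOLLOW(S). For each A -> αBβ: add FIRST(β)\{ε} to FOLLOW(B); if β nullable, add FOLLOW(A).
FOLLOW(A) = {$}


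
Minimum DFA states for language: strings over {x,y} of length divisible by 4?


Track length mod 4: states 0..3, accept at 0
Minimal DFA: 4 states


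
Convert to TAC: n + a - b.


Break into single-operator statements:
t1 = n + a
t2 = t1 - b


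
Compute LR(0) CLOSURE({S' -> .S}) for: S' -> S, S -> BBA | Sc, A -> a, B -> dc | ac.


Start: S' -> .S
For each item with dot before a nonterminal B, add B -> .γ for every B-production
Closure: [S' -> .S, S -> .BBA, S -> .Sc, B -> .dc, B -> .ac]


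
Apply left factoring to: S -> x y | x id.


Common prefix: 'x'
Factored: S -> x S', S' -> y | id


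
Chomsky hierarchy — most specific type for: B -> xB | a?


Right-linear: every RHS is a terminal or a terminal followed by one nonterminal
Classification: Type 3 (Regular)


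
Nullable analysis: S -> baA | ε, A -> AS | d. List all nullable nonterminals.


A nonterminal is nullable iff some alternative derives ε (directly, or every symbol in it is nullable)
Nullable: {S}


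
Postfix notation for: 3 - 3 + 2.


Left to right (same or higher precedence on left)
Postfix: 3 3 - 2 +


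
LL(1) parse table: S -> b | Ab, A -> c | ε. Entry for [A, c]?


For [A, c]: 'c' ∈ FIRST(c)
Entry: A -> c


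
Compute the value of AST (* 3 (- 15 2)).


Evaluate inner: (- 15 2) = 13
Evaluate root: (* 3 13) = 39
Result: 39


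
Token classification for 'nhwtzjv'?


Pattern: letter/underscore followed by alphanumerics, not a keyword
Type: IDENTIFIER


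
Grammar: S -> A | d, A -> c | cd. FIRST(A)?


Per alternative of A: FIRST(c) = {c}; FIRST(cd) = {c}
FIRST(A) = {c}


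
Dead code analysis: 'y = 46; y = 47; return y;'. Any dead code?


first assignment to y is overwritten before any read
Dead: 'y = 46'


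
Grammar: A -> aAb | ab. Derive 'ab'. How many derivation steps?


Derivation: A => ab
Steps: 1


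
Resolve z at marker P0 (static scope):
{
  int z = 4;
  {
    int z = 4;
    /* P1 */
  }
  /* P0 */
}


z declared in the same block as P0
z = 4


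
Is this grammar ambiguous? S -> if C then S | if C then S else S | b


dangling else: 'if C then if C then b else b' parses two ways
Ambiguous


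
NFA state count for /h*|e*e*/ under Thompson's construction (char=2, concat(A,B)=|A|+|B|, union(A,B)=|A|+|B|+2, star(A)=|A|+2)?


Syntax tree has 3 char leaf(s), 1 union(s), 3 star(s)
chars contribute 3×2 = 6; each union adds +2; each star adds +2
Total: 6 + 2 + 6 = 14 states


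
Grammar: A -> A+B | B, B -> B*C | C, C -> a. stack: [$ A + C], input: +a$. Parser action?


'C' (not preceded by B*) is the handle for B -> C
Action: reduce (B -> C)


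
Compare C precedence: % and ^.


'%' is multiplicative (level 10); '^' is bitwise XOR (level 4)
Higher level binds tighter
'%' has higher precedence than '^'


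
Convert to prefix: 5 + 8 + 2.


left-to-right (same/higher precedence on left): tree is (+ (+ 5 8) 2)
Prefix: + + 5 8 2


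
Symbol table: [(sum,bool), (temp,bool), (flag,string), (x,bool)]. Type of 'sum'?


Lookup 'sum' → type bool


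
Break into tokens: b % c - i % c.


Scan left to right, longest-match per lexeme
Tokens: ID(b), OP(%), ID(c), OP(-), ID(i), OP(%), ID(c)


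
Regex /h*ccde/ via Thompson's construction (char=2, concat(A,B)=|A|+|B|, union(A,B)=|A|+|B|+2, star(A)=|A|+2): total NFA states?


Syntax tree has 5 char leaf(s), 0 union(s), 1 star(s)
chars contribute 5×2 = 10; each union adds +2; each star adds +2
Total: 10 + 0 + 2 = 12 states


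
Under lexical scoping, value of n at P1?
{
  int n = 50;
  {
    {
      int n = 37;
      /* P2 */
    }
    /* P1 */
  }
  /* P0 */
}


P1's block does not declare n; resolves to the enclosing declaration at depth 0
n = 50


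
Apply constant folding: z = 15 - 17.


15 - 17 = -2 at compile time
Optimized: z = -2


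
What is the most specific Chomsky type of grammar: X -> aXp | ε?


Single nonterminal LHS, but a^n p^n is not regular
Classification: Type 2 (Context-Free)


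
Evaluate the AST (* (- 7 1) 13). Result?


Evaluate inner: (- 7 1) = 6
Evaluate root: (* 6 13) = 78
Result: 78


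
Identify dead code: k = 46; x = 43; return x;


k is assigned but never read
Dead: 'k = 46'


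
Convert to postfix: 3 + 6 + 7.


Left to right (same or higher precedence on left)
Postfix: 3 6 + 7 +


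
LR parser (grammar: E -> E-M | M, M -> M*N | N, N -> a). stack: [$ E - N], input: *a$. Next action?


'N' (not preceded by M*) is the handle for M -> N
Action: reduce (M -> N)


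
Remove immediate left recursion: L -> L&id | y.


Left-recursive alternatives: L&id; non-recursive: y
Introduce L': L -> yL', L' -> &idL' | ε


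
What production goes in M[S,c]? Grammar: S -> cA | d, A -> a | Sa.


For [S, c]: 'c' ∈ FIRST(cA)
Entry: S -> cA


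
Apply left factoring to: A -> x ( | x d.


Common prefix: 'x'
Factored: A -> x A', A' -> ( | d


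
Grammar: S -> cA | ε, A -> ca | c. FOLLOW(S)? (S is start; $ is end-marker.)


$ ∈ FOLLOW(S). For each A -> αBβ: add FIRST(β)\{ε} to FOLLOW(B); if β nullable, add FOLLOW(A).
FOLLOW(S) = {$}


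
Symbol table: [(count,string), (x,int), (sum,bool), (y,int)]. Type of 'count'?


Lookup 'count' → type string


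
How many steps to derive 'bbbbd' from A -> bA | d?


Derivation: A => bA => bbA => bbbA => bbbbA => bbbbd
Steps: 5


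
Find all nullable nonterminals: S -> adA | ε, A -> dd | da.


A nonterminal is nullable iff some alternative derives ε (directly, or every symbol in it is nullable)
Nullable: {S}


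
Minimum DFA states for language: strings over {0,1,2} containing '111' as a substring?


KMP-style automaton: 3 progress states + 1 absorbing accept = 4
Minimal DFA: 4 states


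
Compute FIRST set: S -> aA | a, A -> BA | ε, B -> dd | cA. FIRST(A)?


Per alternative of A: FIRST(BA) = {c, d}; FIRST(ε) = {ε}
FIRST(A) = {c, d, ε}
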